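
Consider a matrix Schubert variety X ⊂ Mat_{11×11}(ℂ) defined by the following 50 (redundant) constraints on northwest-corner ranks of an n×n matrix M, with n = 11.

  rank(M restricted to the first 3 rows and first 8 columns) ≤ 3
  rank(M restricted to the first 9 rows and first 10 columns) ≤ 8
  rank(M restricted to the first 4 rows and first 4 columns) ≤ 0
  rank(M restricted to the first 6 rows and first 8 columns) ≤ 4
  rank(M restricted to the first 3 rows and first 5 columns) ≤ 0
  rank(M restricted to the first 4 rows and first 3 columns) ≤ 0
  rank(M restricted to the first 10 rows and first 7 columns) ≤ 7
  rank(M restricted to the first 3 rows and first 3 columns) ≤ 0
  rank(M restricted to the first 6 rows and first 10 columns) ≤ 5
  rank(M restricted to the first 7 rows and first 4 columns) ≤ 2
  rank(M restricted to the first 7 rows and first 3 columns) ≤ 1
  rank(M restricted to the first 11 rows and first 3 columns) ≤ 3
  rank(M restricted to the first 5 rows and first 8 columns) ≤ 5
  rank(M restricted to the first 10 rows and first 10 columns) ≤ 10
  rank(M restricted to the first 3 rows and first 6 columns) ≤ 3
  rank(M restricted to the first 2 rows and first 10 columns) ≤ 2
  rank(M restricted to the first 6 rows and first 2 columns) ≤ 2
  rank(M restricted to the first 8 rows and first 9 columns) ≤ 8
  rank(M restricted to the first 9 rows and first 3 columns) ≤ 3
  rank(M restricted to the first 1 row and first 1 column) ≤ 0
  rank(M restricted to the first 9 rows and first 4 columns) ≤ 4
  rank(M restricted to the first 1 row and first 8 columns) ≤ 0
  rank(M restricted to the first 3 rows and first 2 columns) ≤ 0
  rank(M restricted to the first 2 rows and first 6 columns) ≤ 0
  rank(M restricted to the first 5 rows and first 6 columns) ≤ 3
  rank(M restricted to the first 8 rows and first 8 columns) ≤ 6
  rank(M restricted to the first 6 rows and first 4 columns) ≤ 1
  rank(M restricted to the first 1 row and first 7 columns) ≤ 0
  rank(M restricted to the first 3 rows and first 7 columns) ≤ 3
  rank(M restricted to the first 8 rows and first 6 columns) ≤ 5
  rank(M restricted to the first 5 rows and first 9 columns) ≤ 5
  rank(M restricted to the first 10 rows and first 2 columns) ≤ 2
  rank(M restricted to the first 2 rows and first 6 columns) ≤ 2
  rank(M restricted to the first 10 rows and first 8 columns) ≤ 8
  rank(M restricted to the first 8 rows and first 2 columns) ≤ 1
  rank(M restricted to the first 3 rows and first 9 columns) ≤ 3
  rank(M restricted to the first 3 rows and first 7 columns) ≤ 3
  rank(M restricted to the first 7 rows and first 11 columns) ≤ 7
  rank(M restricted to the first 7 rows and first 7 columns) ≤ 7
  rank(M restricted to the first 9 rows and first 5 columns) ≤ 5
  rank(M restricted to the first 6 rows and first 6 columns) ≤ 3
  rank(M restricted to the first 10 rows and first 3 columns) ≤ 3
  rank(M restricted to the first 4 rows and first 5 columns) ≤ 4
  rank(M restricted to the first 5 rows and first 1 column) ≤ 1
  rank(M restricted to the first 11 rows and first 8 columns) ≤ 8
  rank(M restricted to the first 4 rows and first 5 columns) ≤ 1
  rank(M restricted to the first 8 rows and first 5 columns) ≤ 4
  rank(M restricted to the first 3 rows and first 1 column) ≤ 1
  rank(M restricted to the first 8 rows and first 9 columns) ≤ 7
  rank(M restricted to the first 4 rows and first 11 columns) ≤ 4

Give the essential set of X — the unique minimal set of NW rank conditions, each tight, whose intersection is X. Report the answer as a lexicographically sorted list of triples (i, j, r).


The tightest implied rank at each (i,j), from the 50 conditions:

  R[1]: 0  0  0  0  0  0  0  0  1  1  1
  R[2]: 0  0  0  0  0  0  1  1  2  2  2
  R[3]: 0  0  0  0  0  1  2  2  3  3  3
  R[4]: 0  0  0  0  1  2  3  3  4  4  4
  R[5]: 1  1  1  1  2  3  4  4  5  5  5
  R[6]: 1  1  1  1  2  3  4  4  5  5  6
  R[7]: 1  1  1  2  3  4  5  5  6  6  7
  R[8]: 1  1  2  3  4  5  6  6  7  7  8
  R[9]: 1  2  3  4  5  6  7  7  8  8  9
  R[10]: 1  2  3  4  5  6  7  8  9  9  10
  R[11]: 1  2  3  4  5  6  7  8  9  10  11

the unique w with this rank table is (9, 7, 6, 5, 1, 11, 4, 3, 2, 8, 10).

Rothe diagram D(w) (31 cells), 9 SE-corners (essential conditions):

[(1, 8, 0), (2, 6, 0), (3, 5, 0), (4, 4, 0), (6, 4, 1), (6, 8, 4), (6, 10, 5), (7, 3, 1), (8, 2, 1)]


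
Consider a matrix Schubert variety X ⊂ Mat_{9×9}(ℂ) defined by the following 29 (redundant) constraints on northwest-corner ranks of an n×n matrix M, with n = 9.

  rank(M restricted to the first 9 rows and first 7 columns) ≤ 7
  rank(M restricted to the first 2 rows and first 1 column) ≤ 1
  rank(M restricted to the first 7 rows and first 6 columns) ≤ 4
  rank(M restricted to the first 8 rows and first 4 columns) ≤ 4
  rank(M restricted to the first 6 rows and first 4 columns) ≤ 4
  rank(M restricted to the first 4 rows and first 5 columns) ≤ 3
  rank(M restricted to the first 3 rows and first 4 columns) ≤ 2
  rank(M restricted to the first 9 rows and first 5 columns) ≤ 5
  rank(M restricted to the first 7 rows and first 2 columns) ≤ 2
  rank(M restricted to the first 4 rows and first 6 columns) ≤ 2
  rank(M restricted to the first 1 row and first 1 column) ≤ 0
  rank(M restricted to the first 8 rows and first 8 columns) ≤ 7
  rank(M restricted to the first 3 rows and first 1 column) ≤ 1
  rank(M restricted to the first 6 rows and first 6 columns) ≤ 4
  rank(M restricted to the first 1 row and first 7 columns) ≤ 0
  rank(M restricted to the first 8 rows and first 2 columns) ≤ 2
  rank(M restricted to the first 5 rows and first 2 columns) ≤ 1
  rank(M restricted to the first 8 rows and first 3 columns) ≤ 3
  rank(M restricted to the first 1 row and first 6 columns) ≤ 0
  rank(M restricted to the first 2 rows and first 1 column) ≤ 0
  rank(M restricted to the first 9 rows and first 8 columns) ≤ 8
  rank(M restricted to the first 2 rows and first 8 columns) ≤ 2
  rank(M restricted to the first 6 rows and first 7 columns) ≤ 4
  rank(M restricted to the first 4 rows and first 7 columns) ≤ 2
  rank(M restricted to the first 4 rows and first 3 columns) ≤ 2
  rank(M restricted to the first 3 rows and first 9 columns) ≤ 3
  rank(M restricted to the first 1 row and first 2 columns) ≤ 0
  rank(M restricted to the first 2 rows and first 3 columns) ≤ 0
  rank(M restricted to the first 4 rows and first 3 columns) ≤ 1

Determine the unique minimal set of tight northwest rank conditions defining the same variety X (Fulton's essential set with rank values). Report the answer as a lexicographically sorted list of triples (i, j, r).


Propagating the 29 rank bounds to every northwest block:

  i=1: 0  0  0  0  0  0  0  1  1
  i=2: 0  0  0  1  1  1  1  2  2
  i=3: 1  1  1  2  2  2  2  3  3
  i=4: 1  1  1  2  2  2  2  3  4
  i=5: 1  1  2  3  3  3  3  4  5
  i=6: 1  2  3  4  4  4  4  5  6
  i=7: 1  2  3  4  4  4  5  6  7
  i=8: 1  2  3  4  5  5  6  7  8
  i=9: 1  2  3  4  5  6  7  8  9

hence w(1..9) = (8, 4, 1, 9, 3, 2, 7, 5, 6).

Fulton essential set (6 of the 18 Rothe cells):

[(1, 7, 0), (2, 3, 0), (4, 3, 1), (4, 7, 2), (5, 2, 1), (7, 6, 4)]


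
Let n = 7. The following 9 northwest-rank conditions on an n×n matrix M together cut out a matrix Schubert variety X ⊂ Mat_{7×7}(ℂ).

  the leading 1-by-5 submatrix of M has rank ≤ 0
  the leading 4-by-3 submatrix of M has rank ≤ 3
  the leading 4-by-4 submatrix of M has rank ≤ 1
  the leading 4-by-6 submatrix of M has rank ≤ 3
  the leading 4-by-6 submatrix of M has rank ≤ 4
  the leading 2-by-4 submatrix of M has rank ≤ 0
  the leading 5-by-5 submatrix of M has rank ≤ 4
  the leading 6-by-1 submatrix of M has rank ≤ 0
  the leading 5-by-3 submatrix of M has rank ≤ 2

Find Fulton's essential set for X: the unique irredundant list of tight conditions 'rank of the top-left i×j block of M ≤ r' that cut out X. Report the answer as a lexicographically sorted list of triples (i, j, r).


Computing R[i][j] = min implied NW-rank bound (n=7, 9 conditions):

  i=1: 0 | 0 | 0 | 0 | 0 | 1 | 1
  i=2: 0 | 0 | 0 | 0 | 1 | 2 | 2
  i=3: 0 | 1 | 1 | 1 | 2 | 3 | 3
  i=4: 0 | 1 | 1 | 1 | 2 | 3 | 4
  i=5: 0 | 1 | 2 | 2 | 3 | 4 | 5
  i=6: 0 | 1 | 2 | 3 | 4 | 5 | 6
  i=7: 1 | 2 | 3 | 4 | 5 | 6 | 7

the unique w with this rank table is (6, 5, 2, 7, 3, 4, 1).

4 SE-corners of the 15-cell Rothe diagram give Ess(w):

[(1, 5, 0), (2, 4, 0), (4, 4, 1), (6, 1, 0)]


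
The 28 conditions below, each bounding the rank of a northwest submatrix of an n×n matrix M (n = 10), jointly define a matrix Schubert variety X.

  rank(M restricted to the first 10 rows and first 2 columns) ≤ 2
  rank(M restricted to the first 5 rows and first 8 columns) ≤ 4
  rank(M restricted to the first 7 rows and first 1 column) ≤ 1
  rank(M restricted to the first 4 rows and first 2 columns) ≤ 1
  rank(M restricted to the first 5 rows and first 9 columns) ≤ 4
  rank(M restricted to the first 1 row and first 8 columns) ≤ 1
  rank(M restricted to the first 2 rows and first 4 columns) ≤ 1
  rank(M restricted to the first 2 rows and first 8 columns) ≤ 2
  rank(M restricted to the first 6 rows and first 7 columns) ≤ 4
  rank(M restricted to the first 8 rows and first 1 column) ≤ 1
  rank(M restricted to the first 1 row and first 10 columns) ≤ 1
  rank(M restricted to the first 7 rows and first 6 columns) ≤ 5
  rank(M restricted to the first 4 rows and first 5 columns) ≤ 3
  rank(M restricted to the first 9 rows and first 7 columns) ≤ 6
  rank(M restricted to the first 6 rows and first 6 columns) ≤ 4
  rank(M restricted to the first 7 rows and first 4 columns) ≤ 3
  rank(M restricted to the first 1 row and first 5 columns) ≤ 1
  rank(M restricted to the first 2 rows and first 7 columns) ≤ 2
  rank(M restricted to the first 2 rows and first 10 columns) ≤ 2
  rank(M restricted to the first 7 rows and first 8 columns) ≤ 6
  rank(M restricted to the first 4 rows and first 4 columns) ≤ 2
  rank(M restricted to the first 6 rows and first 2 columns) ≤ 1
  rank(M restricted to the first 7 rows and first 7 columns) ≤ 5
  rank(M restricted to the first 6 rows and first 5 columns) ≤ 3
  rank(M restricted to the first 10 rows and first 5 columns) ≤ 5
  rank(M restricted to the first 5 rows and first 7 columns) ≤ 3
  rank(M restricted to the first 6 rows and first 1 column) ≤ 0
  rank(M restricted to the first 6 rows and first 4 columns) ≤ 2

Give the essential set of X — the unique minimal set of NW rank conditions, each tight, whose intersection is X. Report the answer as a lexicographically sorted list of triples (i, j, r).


Computing R[i][j] = min implied NW-rank bound (n=10, 28 conditions):

  R[1]: 0 | 1 | 1 | 1 | 1 | 1 | 1 | 1 | 1 | 1
  R[2]: 0 | 1 | 1 | 1 | 2 | 2 | 2 | 2 | 2 | 2
  R[3]: 0 | 1 | 2 | 2 | 3 | 3 | 3 | 3 | 3 | 3
  R[4]: 0 | 1 | 2 | 2 | 3 | 3 | 3 | 4 | 4 | 4
  R[5]: 0 | 1 | 2 | 2 | 3 | 3 | 3 | 4 | 4 | 5
  R[6]: 0 | 1 | 2 | 2 | 3 | 4 | 4 | 5 | 5 | 6
  R[7]: 1 | 2 | 3 | 3 | 4 | 5 | 5 | 6 | 6 | 7
  R[8]: 1 | 2 | 3 | 4 | 5 | 6 | 6 | 7 | 7 | 8
  R[9]: 1 | 2 | 3 | 4 | 5 | 6 | 6 | 7 | 8 | 9
  R[10]: 1 | 2 | 3 | 4 | 5 | 6 | 7 | 8 | 9 | 10

second differences of R give the permutation w = (2, 5, 3, 8, 10, 6, 1, 4, 9, 7).

|D(w)|=17, |Ess(w)|=6:

[(2, 4, 1), (5, 7, 3), (5, 9, 4), (6, 1, 0), (6, 4, 2), (9, 7, 6)]


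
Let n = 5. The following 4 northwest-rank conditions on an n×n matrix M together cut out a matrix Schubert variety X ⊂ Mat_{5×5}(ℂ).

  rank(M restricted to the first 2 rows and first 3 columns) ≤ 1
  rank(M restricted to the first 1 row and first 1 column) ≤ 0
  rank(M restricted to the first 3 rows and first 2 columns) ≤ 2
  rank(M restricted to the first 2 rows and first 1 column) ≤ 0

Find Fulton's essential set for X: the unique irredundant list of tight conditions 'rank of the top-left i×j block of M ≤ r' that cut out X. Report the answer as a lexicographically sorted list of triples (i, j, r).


The tightest implied rank at each (i,j), from the 4 conditions:

  row 1: 0 1 1 1 1
  row 2: 0 1 1 2 2
  row 3: 1 2 2 3 3
  row 4: 1 2 3 4 4
  row 5: 1 2 3 4 5

giving w = (2, 4, 1, 3, 5) via Δ²R.

Fulton essential set (2 of the 3 Rothe cells):

[(2, 1, 0), (2, 3, 1)]


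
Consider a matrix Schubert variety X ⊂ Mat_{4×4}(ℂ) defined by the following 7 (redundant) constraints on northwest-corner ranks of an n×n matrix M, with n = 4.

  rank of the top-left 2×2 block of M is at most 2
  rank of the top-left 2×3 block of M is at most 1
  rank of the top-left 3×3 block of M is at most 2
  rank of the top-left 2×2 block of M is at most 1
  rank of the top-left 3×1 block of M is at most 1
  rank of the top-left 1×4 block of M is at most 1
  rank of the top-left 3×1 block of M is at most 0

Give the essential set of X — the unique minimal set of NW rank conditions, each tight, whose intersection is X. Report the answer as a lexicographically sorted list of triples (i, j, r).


Reconstructing r_w from the 7 given conditions:

  R[1]: 0  1  1  1
  R[2]: 0  1  1  2
  R[3]: 0  1  2  3
  R[4]: 1  2  3  4

the unique w with this rank table is (2, 4, 3, 1).

ℓ(w)=4; the 2 essential cells (i,j,r):

[(2, 3, 1), (3, 1, 0)]


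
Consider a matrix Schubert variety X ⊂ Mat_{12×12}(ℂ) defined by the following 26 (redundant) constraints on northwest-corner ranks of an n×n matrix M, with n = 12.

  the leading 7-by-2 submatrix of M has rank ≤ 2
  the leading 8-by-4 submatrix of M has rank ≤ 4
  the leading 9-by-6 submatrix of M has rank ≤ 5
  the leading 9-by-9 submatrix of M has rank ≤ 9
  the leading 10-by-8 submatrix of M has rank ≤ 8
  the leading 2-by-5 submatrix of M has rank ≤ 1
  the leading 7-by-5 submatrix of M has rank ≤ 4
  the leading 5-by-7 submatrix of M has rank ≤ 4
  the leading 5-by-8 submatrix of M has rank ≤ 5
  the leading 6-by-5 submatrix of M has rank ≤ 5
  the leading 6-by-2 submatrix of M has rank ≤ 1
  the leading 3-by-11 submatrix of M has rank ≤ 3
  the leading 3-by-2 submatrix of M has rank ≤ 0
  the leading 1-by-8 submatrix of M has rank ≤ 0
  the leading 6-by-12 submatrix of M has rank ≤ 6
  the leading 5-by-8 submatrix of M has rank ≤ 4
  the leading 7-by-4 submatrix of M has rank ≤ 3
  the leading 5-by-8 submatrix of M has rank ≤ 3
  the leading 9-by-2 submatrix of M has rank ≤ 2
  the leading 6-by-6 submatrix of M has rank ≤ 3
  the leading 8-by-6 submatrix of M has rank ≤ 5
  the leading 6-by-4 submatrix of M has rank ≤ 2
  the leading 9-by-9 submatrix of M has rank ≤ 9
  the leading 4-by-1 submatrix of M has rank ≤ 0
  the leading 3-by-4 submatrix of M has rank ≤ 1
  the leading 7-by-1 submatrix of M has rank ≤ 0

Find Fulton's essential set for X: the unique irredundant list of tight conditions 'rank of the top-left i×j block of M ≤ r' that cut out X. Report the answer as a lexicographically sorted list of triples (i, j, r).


Recovering R(i,j) via the rank-extension bound from the 26 conditions:

  row 1: 0  0  0  0  0  0  0  0  1  1  1  1
  row 2: 0  0  1  1  1  1  1  1  2  2  2  2
  row 3: 0  0  1  1  2  2  2  2  3  3  3  3
  row 4: 0  1  2  2  3  3  3  3  4  4  4  4
  row 5: 0  1  2  2  3  3  3  3  4  5  5  5
  row 6: 0  1  2  2  3  3  4  4  5  6  6  6
  row 7: 0  1  2  3  4  4  5  5  6  7  7  7
  row 8: 1  2  3  4  5  5  6  6  7  8  8  8
  row 9: 1  2  3  4  5  5  6  7  8  9  9  9
  row 10: 1  2  3  4  5  6  7  8  9  10  10  10
  row 11: 1  2  3  4  5  6  7  8  9  10  11  11
  row 12: 1  2  3  4  5  6  7  8  9  10  11  12

hence w(1..12) = (9, 3, 5, 2, 10, 7, 4, 1, 8, 6, 11, 12).

8 SE-corners of the 24-cell Rothe diagram give Ess(w):

[(1, 8, 0), (3, 2, 0), (3, 4, 1), (5, 8, 3), (6, 4, 2), (6, 6, 3), (7, 1, 0), (9, 6, 5)]


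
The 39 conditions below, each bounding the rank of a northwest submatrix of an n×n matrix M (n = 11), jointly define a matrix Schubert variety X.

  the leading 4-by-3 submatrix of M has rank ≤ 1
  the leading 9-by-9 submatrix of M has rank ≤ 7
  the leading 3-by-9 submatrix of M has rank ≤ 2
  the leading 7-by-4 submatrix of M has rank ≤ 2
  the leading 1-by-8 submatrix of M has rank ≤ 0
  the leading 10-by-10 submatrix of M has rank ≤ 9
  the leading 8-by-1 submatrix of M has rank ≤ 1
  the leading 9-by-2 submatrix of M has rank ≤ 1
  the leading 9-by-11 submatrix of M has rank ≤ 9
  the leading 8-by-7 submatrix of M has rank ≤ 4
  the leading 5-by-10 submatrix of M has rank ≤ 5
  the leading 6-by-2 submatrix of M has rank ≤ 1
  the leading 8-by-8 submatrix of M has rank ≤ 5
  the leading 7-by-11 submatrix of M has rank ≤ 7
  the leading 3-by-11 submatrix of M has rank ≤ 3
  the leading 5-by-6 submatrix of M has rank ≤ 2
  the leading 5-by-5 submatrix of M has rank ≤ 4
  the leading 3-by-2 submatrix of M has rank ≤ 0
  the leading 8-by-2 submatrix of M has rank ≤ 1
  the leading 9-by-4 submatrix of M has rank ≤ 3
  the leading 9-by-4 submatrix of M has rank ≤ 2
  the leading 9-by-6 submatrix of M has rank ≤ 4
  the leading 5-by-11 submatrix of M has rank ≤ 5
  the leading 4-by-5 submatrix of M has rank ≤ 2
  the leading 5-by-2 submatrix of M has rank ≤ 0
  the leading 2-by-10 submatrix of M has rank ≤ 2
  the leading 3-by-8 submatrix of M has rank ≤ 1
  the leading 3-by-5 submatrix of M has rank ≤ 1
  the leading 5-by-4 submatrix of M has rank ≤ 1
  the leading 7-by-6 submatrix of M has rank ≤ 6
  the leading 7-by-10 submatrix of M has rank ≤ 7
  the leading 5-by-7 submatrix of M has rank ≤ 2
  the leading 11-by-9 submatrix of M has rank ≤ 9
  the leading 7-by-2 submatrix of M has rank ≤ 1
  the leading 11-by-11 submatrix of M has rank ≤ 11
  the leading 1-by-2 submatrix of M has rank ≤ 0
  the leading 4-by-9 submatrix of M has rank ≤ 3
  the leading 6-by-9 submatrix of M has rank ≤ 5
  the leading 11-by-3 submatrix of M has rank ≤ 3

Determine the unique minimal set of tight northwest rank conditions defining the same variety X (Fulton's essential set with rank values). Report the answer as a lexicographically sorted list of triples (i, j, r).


Propagating the 39 rank bounds to every northwest block:

  i=1: 0 | 0 | 0 | 0 | 0 | 0 | 0 | 0 | 1 | 1 | 1
  i=2: 0 | 0 | 1 | 1 | 1 | 1 | 1 | 1 | 2 | 2 | 2
  i=3: 0 | 0 | 1 | 1 | 1 | 1 | 1 | 1 | 2 | 3 | 3
  i=4: 0 | 0 | 1 | 1 | 2 | 2 | 2 | 2 | 3 | 4 | 4
  i=5: 0 | 0 | 1 | 1 | 2 | 2 | 2 | 3 | 4 | 5 | 5
  i=6: 1 | 1 | 2 | 2 | 3 | 3 | 3 | 4 | 5 | 6 | 6
  i=7: 1 | 1 | 2 | 2 | 3 | 4 | 4 | 5 | 6 | 7 | 7
  i=8: 1 | 1 | 2 | 2 | 3 | 4 | 4 | 5 | 6 | 7 | 8
  i=9: 1 | 1 | 2 | 2 | 3 | 4 | 5 | 6 | 7 | 8 | 9
  i=10: 1 | 2 | 3 | 3 | 4 | 5 | 6 | 7 | 8 | 9 | 10
  i=11: 1 | 2 | 3 | 4 | 5 | 6 | 7 | 8 | 9 | 10 | 11

the unique w with this rank table is (9, 3, 10, 5, 8, 1, 6, 11, 7, 2, 4).

Fulton essential set (8 of the 32 Rothe cells):

[(1, 8, 0), (3, 8, 1), (5, 2, 0), (5, 4, 1), (5, 7, 2), (8, 7, 4), (9, 2, 1), (9, 4, 2)]


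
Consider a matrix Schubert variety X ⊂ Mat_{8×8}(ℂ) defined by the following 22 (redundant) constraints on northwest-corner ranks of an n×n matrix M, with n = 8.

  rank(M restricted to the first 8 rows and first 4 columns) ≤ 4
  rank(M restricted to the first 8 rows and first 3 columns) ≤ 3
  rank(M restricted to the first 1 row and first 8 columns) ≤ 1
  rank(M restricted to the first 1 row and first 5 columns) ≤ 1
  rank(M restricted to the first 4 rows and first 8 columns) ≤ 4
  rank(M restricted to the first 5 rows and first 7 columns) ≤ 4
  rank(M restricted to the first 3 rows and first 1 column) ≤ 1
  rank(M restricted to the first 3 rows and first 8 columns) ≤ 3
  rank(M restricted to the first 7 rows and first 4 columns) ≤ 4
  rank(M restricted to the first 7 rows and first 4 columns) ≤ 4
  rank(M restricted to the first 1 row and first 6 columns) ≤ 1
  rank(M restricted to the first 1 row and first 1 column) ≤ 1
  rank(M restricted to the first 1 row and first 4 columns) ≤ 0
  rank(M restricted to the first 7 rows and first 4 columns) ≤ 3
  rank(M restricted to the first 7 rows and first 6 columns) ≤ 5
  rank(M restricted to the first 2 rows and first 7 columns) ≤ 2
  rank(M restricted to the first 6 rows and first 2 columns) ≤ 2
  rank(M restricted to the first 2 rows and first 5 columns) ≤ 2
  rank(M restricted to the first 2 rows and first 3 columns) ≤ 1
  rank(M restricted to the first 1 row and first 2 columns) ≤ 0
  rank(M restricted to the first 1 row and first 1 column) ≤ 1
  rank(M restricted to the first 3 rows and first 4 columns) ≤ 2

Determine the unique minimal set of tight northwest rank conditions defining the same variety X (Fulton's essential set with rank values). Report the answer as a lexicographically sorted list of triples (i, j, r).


Computing R[i][j] = min implied NW-rank bound (n=8, 22 conditions):

  0 | 0 | 0 | 0 | 1 | 1 | 1 | 1
  1 | 1 | 1 | 1 | 2 | 2 | 2 | 2
  1 | 2 | 2 | 2 | 3 | 3 | 3 | 3
  1 | 2 | 3 | 3 | 4 | 4 | 4 | 4
  1 | 2 | 3 | 3 | 4 | 4 | 4 | 5
  1 | 2 | 3 | 3 | 4 | 5 | 5 | 6
  1 | 2 | 3 | 3 | 4 | 5 | 6 | 7
  1 | 2 | 3 | 4 | 5 | 6 | 7 | 8

hence w(1..8) = (5, 1, 2, 3, 8, 6, 7, 4).

Fulton essential set (3 of the 9 Rothe cells):

[(1, 4, 0), (5, 7, 4), (7, 4, 3)]


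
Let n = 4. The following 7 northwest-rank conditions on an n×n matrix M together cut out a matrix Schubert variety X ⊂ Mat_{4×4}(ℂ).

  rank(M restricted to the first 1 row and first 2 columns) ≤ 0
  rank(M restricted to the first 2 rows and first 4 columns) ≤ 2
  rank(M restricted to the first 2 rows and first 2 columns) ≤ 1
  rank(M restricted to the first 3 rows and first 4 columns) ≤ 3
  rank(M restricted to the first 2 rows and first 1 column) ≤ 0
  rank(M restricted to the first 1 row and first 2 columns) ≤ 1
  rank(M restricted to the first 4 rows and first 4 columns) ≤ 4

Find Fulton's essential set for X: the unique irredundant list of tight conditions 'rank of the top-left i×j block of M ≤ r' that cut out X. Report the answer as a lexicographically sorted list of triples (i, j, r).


Computing R[i][j] = min implied NW-rank bound (n=4, 7 conditions):

  i=1: 0  0  1  1
  i=2: 0  1  2  2
  i=3: 1  2  3  3
  i=4: 1  2  3  4

the unique w with this rank table is (3, 2, 1, 4).

|D(w)|=3, |Ess(w)|=2:

[(1, 2, 0), (2, 1, 0)]


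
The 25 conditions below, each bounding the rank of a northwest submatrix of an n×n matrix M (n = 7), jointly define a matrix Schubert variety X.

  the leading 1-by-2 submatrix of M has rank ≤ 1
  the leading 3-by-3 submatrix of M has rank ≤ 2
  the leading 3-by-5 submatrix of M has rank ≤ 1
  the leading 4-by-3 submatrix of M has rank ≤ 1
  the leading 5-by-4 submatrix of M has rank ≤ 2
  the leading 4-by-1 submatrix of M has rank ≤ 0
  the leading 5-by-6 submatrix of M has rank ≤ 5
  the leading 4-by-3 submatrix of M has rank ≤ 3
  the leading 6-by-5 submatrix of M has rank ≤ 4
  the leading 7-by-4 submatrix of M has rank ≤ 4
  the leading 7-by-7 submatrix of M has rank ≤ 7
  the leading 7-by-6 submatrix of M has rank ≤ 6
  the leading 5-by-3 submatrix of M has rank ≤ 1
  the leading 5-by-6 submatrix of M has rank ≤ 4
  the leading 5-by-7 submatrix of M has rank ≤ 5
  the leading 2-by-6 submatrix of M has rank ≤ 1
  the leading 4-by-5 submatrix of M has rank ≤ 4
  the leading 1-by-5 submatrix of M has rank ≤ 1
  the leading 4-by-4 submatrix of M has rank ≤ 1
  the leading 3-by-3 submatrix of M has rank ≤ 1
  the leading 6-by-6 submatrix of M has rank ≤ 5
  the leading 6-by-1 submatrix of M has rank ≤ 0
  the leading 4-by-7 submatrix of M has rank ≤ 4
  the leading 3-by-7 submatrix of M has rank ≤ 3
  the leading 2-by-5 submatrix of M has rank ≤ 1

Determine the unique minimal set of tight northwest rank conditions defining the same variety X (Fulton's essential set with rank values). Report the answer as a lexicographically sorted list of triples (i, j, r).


Computing R[i][j] = min implied NW-rank bound (n=7, 25 conditions):

  i=1: 0  1  1  1  1  1  1
  i=2: 0  1  1  1  1  1  2
  i=3: 0  1  1  1  1  2  3
  i=4: 0  1  1  1  2  3  4
  i=5: 0  1  1  2  3  4  5
  i=6: 0  1  2  3  4  5  6
  i=7: 1  2  3  4  5  6  7

hence w(1..7) = (2, 7, 6, 5, 4, 3, 1).

5 SE-corners of the 16-cell Rothe diagram give Ess(w):

[(2, 6, 1), (3, 5, 1), (4, 4, 1), (5, 3, 1), (6, 1, 0)]


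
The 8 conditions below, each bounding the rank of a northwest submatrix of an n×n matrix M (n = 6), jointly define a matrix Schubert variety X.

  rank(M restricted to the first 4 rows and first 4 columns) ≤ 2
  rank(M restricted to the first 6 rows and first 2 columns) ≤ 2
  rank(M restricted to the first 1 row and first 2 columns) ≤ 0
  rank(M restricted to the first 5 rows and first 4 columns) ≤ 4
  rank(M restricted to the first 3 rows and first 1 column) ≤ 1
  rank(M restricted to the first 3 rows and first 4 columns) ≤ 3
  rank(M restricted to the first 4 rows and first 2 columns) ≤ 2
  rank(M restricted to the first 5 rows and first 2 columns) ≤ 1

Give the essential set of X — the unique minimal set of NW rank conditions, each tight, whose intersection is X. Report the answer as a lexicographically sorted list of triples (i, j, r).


Propagating the 8 rank bounds to every northwest block:

  R[1]: 0  0  1  1  1  1
  R[2]: 1  1  2  2  2  2
  R[3]: 1  1  2  2  3  3
  R[4]: 1  1  2  2  3  4
  R[5]: 1  1  2  3  4  5
  R[6]: 1  2  3  4  5  6

giving w = (3, 1, 5, 6, 4, 2) via Δ²R.

Rothe diagram D(w) (7 cells), 3 SE-corners (essential conditions):

[(1, 2, 0), (4, 4, 2), (5, 2, 1)]


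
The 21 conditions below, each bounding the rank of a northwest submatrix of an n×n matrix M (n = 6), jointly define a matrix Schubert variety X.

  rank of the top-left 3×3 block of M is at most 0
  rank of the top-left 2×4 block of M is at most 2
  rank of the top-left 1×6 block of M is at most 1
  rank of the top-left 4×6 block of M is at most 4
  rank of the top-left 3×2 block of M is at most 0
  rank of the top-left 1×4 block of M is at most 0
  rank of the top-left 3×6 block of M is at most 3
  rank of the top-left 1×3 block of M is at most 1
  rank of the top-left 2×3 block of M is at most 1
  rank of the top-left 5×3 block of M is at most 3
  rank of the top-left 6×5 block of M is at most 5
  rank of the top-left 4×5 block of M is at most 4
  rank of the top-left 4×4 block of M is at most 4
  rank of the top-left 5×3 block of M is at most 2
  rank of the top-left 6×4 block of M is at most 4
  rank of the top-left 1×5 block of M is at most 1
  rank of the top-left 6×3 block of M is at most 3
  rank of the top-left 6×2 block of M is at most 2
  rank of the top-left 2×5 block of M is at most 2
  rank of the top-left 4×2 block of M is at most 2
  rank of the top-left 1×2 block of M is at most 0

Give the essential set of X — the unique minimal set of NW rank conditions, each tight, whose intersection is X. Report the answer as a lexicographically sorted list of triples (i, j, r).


Propagating the 21 rank bounds to every northwest block:

  i=1: 0 0 0 0 1 1
  i=2: 0 0 0 1 2 2
  i=3: 0 0 0 1 2 3
  i=4: 1 1 1 2 3 4
  i=5: 1 2 2 3 4 5
  i=6: 1 2 3 4 5 6

second differences of R give the permutation w = (5, 4, 6, 1, 2, 3).

2 SE-corners of the 10-cell Rothe diagram give Ess(w):

[(1, 4, 0), (3, 3, 0)]


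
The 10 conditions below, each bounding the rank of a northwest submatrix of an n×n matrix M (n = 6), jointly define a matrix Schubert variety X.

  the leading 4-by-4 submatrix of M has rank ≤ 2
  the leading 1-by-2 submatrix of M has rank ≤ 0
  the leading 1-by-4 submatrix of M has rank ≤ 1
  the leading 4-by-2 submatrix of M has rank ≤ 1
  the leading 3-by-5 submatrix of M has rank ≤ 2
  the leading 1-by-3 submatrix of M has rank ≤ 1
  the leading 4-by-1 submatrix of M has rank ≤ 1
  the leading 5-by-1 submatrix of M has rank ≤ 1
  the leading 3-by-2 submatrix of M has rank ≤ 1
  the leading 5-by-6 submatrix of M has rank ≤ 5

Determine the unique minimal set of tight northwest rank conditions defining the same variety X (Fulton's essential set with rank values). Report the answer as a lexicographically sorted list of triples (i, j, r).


Reconstructing r_w from the 10 given conditions:

  0  0  1  1  1  1
  1  1  2  2  2  2
  1  1  2  2  2  3
  1  1  2  2  3  4
  1  2  3  3  4  5
  1  2  3  4  5  6

second differences of R give the permutation w = (3, 1, 6, 5, 2, 4).

ℓ(w)=7; the 4 essential cells (i,j,r):

[(1, 2, 0), (3, 5, 2), (4, 2, 1), (4, 4, 2)]


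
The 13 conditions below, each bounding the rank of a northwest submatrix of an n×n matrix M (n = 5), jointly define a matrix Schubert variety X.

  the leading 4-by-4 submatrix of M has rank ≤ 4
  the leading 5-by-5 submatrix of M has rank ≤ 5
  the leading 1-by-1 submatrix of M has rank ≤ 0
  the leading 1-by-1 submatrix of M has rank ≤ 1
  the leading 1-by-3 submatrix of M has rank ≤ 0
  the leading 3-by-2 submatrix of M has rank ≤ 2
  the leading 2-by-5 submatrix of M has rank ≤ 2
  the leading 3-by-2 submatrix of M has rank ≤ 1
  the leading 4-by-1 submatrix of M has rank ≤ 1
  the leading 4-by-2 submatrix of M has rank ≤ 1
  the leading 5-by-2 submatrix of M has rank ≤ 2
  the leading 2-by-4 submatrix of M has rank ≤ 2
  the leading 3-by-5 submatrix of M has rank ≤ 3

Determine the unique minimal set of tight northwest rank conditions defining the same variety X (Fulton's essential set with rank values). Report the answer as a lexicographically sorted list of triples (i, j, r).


Computing R[i][j] = min implied NW-rank bound (n=5, 13 conditions):

  i=1: 0, 0, 0, 1, 1
  i=2: 1, 1, 1, 2, 2
  i=3: 1, 1, 2, 3, 3
  i=4: 1, 1, 2, 3, 4
  i=5: 1, 2, 3, 4, 5

reading off 1-entries of Δ²R: w = (4, 1, 3, 5, 2).

ℓ(w)=5; the 2 essential cells (i,j,r):

[(1, 3, 0), (4, 2, 1)]


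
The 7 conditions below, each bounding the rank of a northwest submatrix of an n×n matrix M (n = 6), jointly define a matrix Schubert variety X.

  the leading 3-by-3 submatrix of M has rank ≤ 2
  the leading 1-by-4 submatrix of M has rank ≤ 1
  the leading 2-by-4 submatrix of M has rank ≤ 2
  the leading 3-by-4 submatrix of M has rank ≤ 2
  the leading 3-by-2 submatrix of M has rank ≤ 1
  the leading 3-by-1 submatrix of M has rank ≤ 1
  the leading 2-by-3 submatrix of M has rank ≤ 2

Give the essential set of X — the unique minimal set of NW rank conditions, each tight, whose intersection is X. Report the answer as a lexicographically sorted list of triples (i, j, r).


Propagating the 7 rank bounds to every northwest block:

  R[1]: 1  1  1  1  1  1
  R[2]: 1  1  2  2  2  2
  R[3]: 1  1  2  2  3  3
  R[4]: 1  2  3  3  4  4
  R[5]: 1  2  3  4  5  5
  R[6]: 1  2  3  4  5  6

giving w = (1, 3, 5, 2, 4, 6) via Δ²R.

Rothe diagram D(w) (3 cells), 2 SE-corners (essential conditions):

[(3, 2, 1), (3, 4, 2)]


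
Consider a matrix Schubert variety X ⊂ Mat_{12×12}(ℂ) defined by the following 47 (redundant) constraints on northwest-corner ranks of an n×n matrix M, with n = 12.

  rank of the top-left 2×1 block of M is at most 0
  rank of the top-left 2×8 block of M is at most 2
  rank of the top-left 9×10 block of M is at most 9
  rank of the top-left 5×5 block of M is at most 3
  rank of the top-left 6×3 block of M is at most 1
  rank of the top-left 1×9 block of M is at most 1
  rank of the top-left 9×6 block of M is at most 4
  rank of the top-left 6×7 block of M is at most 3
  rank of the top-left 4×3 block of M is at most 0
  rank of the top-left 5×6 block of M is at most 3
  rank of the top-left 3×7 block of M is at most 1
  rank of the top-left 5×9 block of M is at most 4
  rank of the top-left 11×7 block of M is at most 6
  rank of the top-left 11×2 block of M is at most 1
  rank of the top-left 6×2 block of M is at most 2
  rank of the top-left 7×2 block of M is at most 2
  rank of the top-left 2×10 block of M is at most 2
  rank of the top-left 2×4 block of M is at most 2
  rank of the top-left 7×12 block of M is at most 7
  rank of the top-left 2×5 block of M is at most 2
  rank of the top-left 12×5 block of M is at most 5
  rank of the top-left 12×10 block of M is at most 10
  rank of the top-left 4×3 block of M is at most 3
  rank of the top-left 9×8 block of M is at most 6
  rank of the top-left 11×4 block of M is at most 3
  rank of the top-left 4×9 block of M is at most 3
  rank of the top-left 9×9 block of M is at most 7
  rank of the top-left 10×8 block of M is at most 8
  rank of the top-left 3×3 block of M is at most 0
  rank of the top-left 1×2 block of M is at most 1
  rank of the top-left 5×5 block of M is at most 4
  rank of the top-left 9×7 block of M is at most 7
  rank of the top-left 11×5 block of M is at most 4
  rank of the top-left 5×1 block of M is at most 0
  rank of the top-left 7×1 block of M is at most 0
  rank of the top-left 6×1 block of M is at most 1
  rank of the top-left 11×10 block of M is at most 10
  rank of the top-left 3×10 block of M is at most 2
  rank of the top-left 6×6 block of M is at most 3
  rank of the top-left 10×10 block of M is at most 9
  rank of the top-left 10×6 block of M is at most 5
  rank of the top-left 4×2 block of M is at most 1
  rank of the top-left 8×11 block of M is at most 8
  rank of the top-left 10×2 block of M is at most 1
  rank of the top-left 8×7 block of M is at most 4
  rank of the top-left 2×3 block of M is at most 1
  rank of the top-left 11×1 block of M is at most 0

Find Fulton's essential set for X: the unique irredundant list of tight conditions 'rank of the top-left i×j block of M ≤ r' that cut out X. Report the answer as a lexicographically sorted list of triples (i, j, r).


Propagating the 47 rank bounds to every northwest block:

  0 0 0 1 1 1 1 1 1 1 1 1
  0 0 0 1 1 1 1 2 2 2 2 2
  0 0 0 1 1 1 1 2 2 2 3 3
  0 0 0 1 2 2 2 3 3 3 4 4
  0 1 1 2 3 3 3 4 4 4 5 5
  0 1 1 2 3 3 3 4 5 5 6 6
  0 1 2 3 4 4 4 5 6 6 7 7
  0 1 2 3 4 4 4 5 6 7 8 8
  0 1 2 3 4 4 5 6 7 8 9 9
  0 1 2 3 4 5 6 7 8 9 10 10
  0 1 2 3 4 5 6 7 8 9 10 11
  1 2 3 4 5 6 7 8 9 10 11 12

second differences of R give the permutation w = (4, 8, 11, 5, 2, 9, 3, 10, 7, 6, 12, 1).

8 SE-corners of the 33-cell Rothe diagram give Ess(w):

[(3, 7, 1), (3, 10, 2), (4, 3, 0), (6, 3, 1), (6, 7, 3), (8, 7, 4), (9, 6, 4), (11, 1, 0)]


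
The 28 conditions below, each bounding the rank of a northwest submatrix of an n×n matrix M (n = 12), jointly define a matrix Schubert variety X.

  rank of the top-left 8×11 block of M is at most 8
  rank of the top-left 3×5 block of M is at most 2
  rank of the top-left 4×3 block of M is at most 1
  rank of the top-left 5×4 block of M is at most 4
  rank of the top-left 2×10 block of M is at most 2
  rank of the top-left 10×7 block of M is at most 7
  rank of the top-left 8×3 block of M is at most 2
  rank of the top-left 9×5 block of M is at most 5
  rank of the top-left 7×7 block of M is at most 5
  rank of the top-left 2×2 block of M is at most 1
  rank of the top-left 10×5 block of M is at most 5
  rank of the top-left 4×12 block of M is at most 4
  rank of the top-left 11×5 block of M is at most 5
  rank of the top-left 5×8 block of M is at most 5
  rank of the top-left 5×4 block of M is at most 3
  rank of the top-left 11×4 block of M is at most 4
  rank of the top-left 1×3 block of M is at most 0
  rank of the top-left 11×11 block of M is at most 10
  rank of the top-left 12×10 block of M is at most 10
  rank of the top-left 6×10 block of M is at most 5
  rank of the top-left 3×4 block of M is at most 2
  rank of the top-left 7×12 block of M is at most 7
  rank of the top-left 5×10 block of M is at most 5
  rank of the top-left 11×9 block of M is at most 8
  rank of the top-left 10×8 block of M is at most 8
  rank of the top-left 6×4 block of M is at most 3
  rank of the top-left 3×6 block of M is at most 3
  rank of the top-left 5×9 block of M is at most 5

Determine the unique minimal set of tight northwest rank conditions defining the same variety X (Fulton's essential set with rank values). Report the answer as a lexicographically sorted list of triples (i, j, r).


Computing R[i][j] = min implied NW-rank bound (n=12, 28 conditions):

  R[1]: 0 0 0 1 1 1 1 1 1 1 1 1
  R[2]: 1 1 1 2 2 2 2 2 2 2 2 2
  R[3]: 1 1 1 2 2 3 3 3 3 3 3 3
  R[4]: 1 1 1 2 3 4 4 4 4 4 4 4
  R[5]: 1 2 2 3 4 5 5 5 5 5 5 5
  R[6]: 1 2 2 3 4 5 5 5 5 5 6 6
  R[7]: 1 2 2 3 4 5 5 6 6 6 7 7
  R[8]: 1 2 2 3 4 5 6 7 7 7 8 8
  R[9]: 1 2 3 4 5 6 7 8 8 8 9 9
  R[10]: 1 2 3 4 5 6 7 8 8 9 10 10
  R[11]: 1 2 3 4 5 6 7 8 8 9 10 11
  R[12]: 1 2 3 4 5 6 7 8 9 10 11 12

hence w(1..12) = (4, 1, 6, 5, 2, 11, 8, 7, 3, 10, 12, 9).

ℓ(w)=18; the 7 essential cells (i,j,r):

[(1, 3, 0), (3, 5, 2), (4, 3, 1), (6, 10, 5), (7, 7, 5), (8, 3, 2), (11, 9, 8)]


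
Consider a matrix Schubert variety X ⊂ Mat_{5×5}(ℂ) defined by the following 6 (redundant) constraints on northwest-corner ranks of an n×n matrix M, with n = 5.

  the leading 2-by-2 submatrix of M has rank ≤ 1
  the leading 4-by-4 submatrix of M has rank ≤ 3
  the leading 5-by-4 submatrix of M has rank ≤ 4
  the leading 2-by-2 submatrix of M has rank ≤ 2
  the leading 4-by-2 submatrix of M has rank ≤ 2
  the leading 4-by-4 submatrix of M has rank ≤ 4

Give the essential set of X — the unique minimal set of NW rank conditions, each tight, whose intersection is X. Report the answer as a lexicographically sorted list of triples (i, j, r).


The tightest implied rank at each (i,j), from the 6 conditions:

  row 1: 1 | 1 | 1 | 1 | 1
  row 2: 1 | 1 | 2 | 2 | 2
  row 3: 1 | 2 | 3 | 3 | 3
  row 4: 1 | 2 | 3 | 3 | 4
  row 5: 1 | 2 | 3 | 4 | 5

so w = (1, 3, 2, 5, 4).

ℓ(w)=2; the 2 essential cells (i,j,r):

[(2, 2, 1), (4, 4, 3)]


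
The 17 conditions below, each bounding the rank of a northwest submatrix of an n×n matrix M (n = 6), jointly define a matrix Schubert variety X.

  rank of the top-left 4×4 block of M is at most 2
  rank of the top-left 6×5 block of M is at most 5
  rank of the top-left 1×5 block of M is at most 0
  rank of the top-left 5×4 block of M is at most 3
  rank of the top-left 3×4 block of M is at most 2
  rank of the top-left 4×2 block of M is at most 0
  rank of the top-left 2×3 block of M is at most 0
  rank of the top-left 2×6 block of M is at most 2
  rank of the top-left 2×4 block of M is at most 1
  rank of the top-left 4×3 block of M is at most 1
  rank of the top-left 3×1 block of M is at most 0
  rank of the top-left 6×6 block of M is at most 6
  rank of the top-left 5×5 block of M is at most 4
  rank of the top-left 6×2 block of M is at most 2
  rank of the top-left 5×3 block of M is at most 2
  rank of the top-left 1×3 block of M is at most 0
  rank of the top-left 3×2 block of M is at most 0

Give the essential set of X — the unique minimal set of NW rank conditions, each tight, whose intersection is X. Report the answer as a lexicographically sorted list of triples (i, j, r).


Propagating the 17 rank bounds to every northwest block:

  R[1]: 0 0 0 0 0 1
  R[2]: 0 0 0 1 1 2
  R[3]: 0 0 1 2 2 3
  R[4]: 0 0 1 2 3 4
  R[5]: 1 1 2 3 4 5
  R[6]: 1 2 3 4 5 6

the unique w with this rank table is (6, 4, 3, 5, 1, 2).

|D(w)|=12, |Ess(w)|=3:

[(1, 5, 0), (2, 3, 0), (4, 2, 0)]


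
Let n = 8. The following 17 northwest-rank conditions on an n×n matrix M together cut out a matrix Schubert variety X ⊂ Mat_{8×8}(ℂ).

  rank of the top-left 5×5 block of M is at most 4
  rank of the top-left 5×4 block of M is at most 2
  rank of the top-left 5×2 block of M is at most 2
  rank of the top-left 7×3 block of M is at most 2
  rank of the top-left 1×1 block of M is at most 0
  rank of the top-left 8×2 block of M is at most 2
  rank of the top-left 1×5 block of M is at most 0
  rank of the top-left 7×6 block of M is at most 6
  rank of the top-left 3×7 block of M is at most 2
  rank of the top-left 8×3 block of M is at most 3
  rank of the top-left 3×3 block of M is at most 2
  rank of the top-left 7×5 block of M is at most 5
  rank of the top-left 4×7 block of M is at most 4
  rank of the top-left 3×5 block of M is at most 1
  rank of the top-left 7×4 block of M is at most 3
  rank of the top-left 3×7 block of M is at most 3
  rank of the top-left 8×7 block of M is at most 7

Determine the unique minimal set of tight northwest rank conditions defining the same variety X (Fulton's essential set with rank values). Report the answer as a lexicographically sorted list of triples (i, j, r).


Rank table r_w(8×8) implied by the 17 constraints:

  0 0 0 0 0 1 1 1
  1 1 1 1 1 2 2 2
  1 1 1 1 1 2 2 3
  1 2 2 2 2 3 3 4
  1 2 2 2 3 4 4 5
  1 2 2 3 4 5 5 6
  1 2 2 3 4 5 6 7
  1 2 3 4 5 6 7 8

hence w(1..8) = (6, 1, 8, 2, 5, 4, 7, 3).

Rothe diagram D(w) (14 cells), 5 SE-corners (essential conditions):

[(1, 5, 0), (3, 5, 1), (3, 7, 2), (5, 4, 2), (7, 3, 2)]
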